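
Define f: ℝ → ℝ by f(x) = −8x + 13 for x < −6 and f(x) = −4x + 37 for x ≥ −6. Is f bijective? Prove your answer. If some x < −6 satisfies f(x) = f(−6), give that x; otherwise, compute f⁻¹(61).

Both pieces are strictly decreasing (slopes −8 and −4), so each is injective on its own interval.
The left piece maps (−∞, −6) onto (61, ∞); the right piece maps [−6, ∞) onto (−∞, 61].
Since 61 = 61, the images partition ℝ: f is injective and surjective, hence bijective.
Because the two images are disjoint, no x < −6 has f(x) = f(−6), so we compute f⁻¹(61): 61 lies in (−∞, 61], so solve −4x + 37 = 61: x = (61 − 37)/(−4) = −6.

-6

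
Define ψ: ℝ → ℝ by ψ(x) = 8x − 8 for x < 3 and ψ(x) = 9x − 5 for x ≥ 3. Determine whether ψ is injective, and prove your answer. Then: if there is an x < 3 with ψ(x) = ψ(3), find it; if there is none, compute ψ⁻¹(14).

Both pieces are strictly increasing (slopes 8 and 9), so each is injective on its own interval.
The left piece maps (−∞, 3) onto (−∞, 16); the right piece maps [3, ∞) onto [22, ∞).
These images are disjoint, so no value is attained by both pieces. Hence ψ is injective.
Because the two images are disjoint, no x < 3 has ψ(x) = ψ(3), so we compute ψ⁻¹(14): 14 lies in (−∞, 16), so solve 8x − 8 = 14: x = (14 + 8)/8 = 11/4.

11/4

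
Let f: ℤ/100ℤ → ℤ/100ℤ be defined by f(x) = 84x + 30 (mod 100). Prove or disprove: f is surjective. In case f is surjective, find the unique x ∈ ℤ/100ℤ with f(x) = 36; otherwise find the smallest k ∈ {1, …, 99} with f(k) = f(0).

25

Since gcd(84, 100) = 4, we have 84x ≡ 0 (mod 4) for all x, so f(x) ≡ 2 (mod 4).
But 0 ≢ 2 (mod 4), so 0 ∈ ℤ/100ℤ has no preimage. Hence f is not surjective.
Since f is not surjective, we find the least positive k with f(k) = f(0): this means 84k ≡ 0 (mod 100), i.e. 100 ∣ 84k. Since gcd(84, 100) = 4, dividing through by 4 this holds exactly when 25 ∣ 21k, and as gcd(21, 25) = 1, exactly when 25 ∣ k.
The smallest positive such k is 25.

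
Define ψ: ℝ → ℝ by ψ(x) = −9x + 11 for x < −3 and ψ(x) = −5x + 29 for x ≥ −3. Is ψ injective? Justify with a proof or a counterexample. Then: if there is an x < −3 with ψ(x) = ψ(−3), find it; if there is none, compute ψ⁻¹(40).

Both pieces are strictly decreasing (slopes −9 and −5), so each is injective on its own interval.
The left piece maps (−∞, −3) onto (38, ∞); the right piece maps [−3, ∞) onto (−∞, 44].
These images overlap. In particular ψ(−3) = 44 (right piece), and solving −9x + 11 = 44 on the left piece gives x = −11/3 < −3.
So ψ(−11/3) = ψ(−3) with −11/3 ≠ −3, and ψ is not injective. This x = −11/3 is the requested value below −3.

-11/3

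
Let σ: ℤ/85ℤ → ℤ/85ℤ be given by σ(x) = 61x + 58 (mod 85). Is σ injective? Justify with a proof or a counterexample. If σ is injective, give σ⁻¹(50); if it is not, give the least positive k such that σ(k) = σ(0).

By definition, σ is injective when σ(a) = σ(b) forces a = b.
Suppose σ(a) = σ(b) in ℤ/85ℤ. Then 61a + 58 ≡ 61b + 58 (mod 85), hence 61(a − b) ≡ 0 (mod 85).
Since gcd(61, 85) = 1, 61 is invertible modulo 85, therefore a − b ≡ 0 (mod 85), i.e. a = b.
Therefore σ is injective.
We now compute 61⁻¹ mod 85 explicitly. Euclid's algorithm: 85 = 1·61 + 24, 61 = 2·24 + 13, 24 = 1·13 + 11, 13 = 1·11 + 2, 11 = 5·2 + 1; back-substituting gives 1 = 46·61 − 33·85, so 61⁻¹ ≡ 46 (mod 85).
Since σ is injective, we compute σ⁻¹(50): solve 61x + 58 ≡ 50 (mod 85), i.e. 61x ≡ 77 (mod 85).
Multiplying by 61⁻¹ = 46 gives x ≡ 46·77 = 3542 = 41·85 + 57 ≡ 57 (mod 85).
Check: σ(57) = 61·57 + 58 = 3535 = 41·85 + 50 ≡ 50 (mod 85).

57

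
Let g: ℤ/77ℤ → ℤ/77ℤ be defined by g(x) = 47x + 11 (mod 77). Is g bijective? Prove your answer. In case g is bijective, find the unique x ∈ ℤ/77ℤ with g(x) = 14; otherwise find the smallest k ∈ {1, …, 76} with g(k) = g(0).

23

Recall: g is injective when g(a) = g(b) forces a = b.
Suppose g(a) = g(b) in ℤ/77ℤ. Then 47a + 11 ≡ 47b + 11 (mod 77), therefore 47(a − b) ≡ 0 (mod 77).
Since gcd(47, 77) = 1, 47 is invertible modulo 77, so a − b ≡ 0 (mod 77), i.e. a = b.
We now compute 47⁻¹ mod 77 explicitly. Euclid's algorithm: 77 = 1·47 + 30, 47 = 1·30 + 17, 30 = 1·17 + 13, 17 = 1·13 + 4, 13 = 3·4 + 1; back-substituting gives 1 = 59·47 − 36·77, so 47⁻¹ ≡ 59 (mod 77).
Then y ↦ 59(y − 11) is a two-sided inverse to g, so every y ∈ ℤ/77ℤ has a preimage.
Thus g is bijective.
Since g is bijective, we find g⁻¹(14): we need 47x ≡ 14 − 11 ≡ 3 (mod 77). Using 47⁻¹ = 59: x ≡ 59·3 = 177 = 2·77 + 23, so x = 23.
Check: g(23) = 47·23 + 11 = 1092 = 14·77 + 14 ≡ 14 (mod 77).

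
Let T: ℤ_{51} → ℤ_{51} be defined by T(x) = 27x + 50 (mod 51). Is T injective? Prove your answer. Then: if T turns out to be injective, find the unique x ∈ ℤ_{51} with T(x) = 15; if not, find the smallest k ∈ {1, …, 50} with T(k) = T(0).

Recall that injectivity means: for all x_1, x_2 in the domain, T(x_1) = T(x_2) implies x_1 = x_2.
We have gcd(27, 51) = 3 > 1. Taking x_1 = 0 and x_2 = 17: T(0) = 50 and T(17) = 27·17 + 50 = 509 ≡ 50 (mod 51).
So T(0) = T(17) while 0 ≠ 17, hence T is not injective.
Since T is not injective, we find the least positive k with T(k) = T(0): this means 27k ≡ 0 (mod 51), i.e. 51 ∣ 27k. Since gcd(27, 51) = 3, dividing through by 3 this holds exactly when 17 ∣ 9k, and as gcd(9, 17) = 1, exactly when 17 ∣ k.
The smallest positive such k is 17.

17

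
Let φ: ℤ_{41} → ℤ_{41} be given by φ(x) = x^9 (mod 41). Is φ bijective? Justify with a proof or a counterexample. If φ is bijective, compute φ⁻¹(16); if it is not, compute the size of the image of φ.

18

Since 41 is prime, the nonzero elements of ℤ_{41} form a cyclic group of order 40.
As gcd(9, 40) = 1, raising to the 9th power is a bijection on this group: if s^9 ≡ t^9 then (st^{−1})^9 = 1, and the only element of order dividing gcd(9, 40) = 1 is 1, so s = t.
With φ(0) = 0 this makes φ injective on all of ℤ_{41}, hence bijective (finite equal-size domain and codomain). In particular φ is bijective.
Since φ is bijective, we find the preimage of 16. The inverse of x ↦ x^9 on (ℤ_{41})^× is x ↦ x^9, because 9·9 = 81 = 2·40 + 1 ≡ 1 (mod 40) and x^{40} = 1 for x ≠ 0 (Fermat). So φ⁻¹(16) = 16^9 mod 41.
Repeated squaring mod 41: 16^1 ≡ 16, 16^2 ≡ 16² = 256 ≡ 10, 16^4 ≡ 10² = 100 ≡ 18, 16^8 ≡ 18² = 324 ≡ 37. Since 9 = 8 + 1, 16^9 ≡ 37·16: 37·16 = 592 ≡ 18. So 16^9 ≡ 18 (mod 41).
Hence φ⁻¹(16) = 18.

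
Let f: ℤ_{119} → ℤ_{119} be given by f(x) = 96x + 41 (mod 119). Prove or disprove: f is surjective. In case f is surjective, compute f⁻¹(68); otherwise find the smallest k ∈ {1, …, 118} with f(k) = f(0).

Since gcd(96, 119) = 1, 96 is invertible modulo 119. Euclid's algorithm: 119 = 1·96 + 23, 96 = 4·23 + 4, 23 = 5·4 + 3, 4 = 1·3 + 1; back-substituting gives 1 = 31·96 − 25·119, so 96⁻¹ ≡ 31 (mod 119).
For any y ∈ ℤ_{119}, x = 31(y − 41) mod 119 satisfies f(x) = 96·31(y − 41) + 41 ≡ y (since 96·31 ≡ 1 mod 119). So every y has a preimage.
Thus f is surjective.
Since f is surjective, we compute f⁻¹(68): solve 96x + 41 ≡ 68 (mod 119), i.e. 96x ≡ 27 (mod 119).
Multiplying by 96⁻¹ = 31 gives x ≡ 31·27 = 837 = 7·119 + 4 ≡ 4 (mod 119).
Check: f(4) = 96·4 + 41 = 425 = 3·119 + 68 ≡ 68 (mod 119).

4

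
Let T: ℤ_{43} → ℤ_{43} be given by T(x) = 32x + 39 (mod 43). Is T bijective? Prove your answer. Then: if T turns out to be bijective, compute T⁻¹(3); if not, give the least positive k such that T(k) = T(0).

Suppose T(u) = T(v) in ℤ_{43}. Then 32u + 39 ≡ 32v + 39 (mod 43), therefore 32(u − v) ≡ 0 (mod 43).
Since gcd(32, 43) = 1, 32 is invertible modulo 43, hence u − v ≡ 0 (mod 43), i.e. u = v.
We now compute 32⁻¹ mod 43 explicitly. Euclid's algorithm: 43 = 1·32 + 11, 32 = 2·11 + 10, 11 = 1·10 + 1; back-substituting gives 1 = 39·32 − 29·43, so 32⁻¹ ≡ 39 (mod 43).
Then y ↦ 39(y − 39) is a two-sided inverse to T, so every y ∈ ℤ_{43} has a preimage.
Thus T is bijective.
Since T is bijective, we compute T⁻¹(3): solve 32x + 39 ≡ 3 (mod 43), i.e. 32x ≡ 7 (mod 43).
Multiplying by 32⁻¹ = 39 gives x ≡ 39·7 = 273 = 6·43 + 15 ≡ 15 (mod 43).
Check: T(15) = 32·15 + 39 = 519 = 12·43 + 3 ≡ 3 (mod 43).

15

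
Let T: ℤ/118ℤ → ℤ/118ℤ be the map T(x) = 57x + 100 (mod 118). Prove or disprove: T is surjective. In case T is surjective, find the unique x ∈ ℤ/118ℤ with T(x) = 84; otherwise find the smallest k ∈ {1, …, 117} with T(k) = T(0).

8

Since gcd(57, 118) = 1, 57 is invertible modulo 118. Euclid's algorithm: 118 = 2·57 + 4, 57 = 14·4 + 1; back-substituting gives 1 = 29·57 − 14·118, so 57⁻¹ ≡ 29 (mod 118).
Then y ↦ 29(y − 100) is a two-sided inverse to T, so every y ∈ ℤ/118ℤ has a preimage.
Therefore T is surjective.
Since T is surjective, we find T⁻¹(84): we need 57x ≡ 84 − 100 ≡ 102 (mod 118). Using 57⁻¹ = 29: x ≡ 29·102 = 2958 = 25·118 + 8, so x = 8.
Check: T(8) = 57·8 + 100 = 556 = 4·118 + 84 ≡ 84 (mod 118).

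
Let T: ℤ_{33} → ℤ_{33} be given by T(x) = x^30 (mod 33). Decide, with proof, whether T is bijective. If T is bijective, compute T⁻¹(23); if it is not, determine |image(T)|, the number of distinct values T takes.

4

T(1) = 1^30 = 1.
T(2): Repeated squaring mod 33: 2^1 ≡ 2, 2^2 ≡ 2² = 4, 2^4 ≡ 4² = 16, 2^8 ≡ 16² = 256 ≡ 25, 2^16 ≡ 25² = 625 ≡ 31. Since 30 = 16 + 8 + 4 + 2, 2^30 ≡ 31·25·16·4: 31·25 = 775 ≡ 16, then 16·16 = 256 ≡ 25, then 25·4 = 100 ≡ 1. So 2^30 ≡ 1 (mod 33).
So T(1) = T(2) = 1 while 1 ≠ 2, therefore T is not injective, hence not bijective.
Since T is not bijective, we determine |image(T)|. Computing x^30 mod 33 for each x (by repeated squaring, reducing mod 33 at every step), the values T(0), T(1), …, T(32) are: 0, 1, 1, 12, 1, 1, 12, 1, 1, 12, 1, 22, 12, 1, 1, 12, 1, 1, 12, 1, 1, 12, 22, 1, 12, 1, 1, 12, 1, 1, 12, 1, 1.
The distinct values are {0, 1, 12, 22}; there are 4 of them.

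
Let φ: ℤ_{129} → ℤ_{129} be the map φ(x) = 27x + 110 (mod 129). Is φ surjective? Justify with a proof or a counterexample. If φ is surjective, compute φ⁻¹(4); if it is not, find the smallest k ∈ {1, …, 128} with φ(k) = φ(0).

43

Since gcd(27, 129) = 3, we have 27x ≡ 0 (mod 3) for all x, so φ(x) ≡ 2 (mod 3).
But 0 ≢ 2 (mod 3), so 0 ∈ ℤ_{129} has no preimage. Thus φ is not surjective.
Since φ is not surjective, we find the least positive k with φ(k) = φ(0): this means 27k ≡ 0 (mod 129), i.e. 129 ∣ 27k. Since gcd(27, 129) = 3, dividing through by 3 this holds exactly when 43 ∣ 9k, and as gcd(9, 43) = 1, exactly when 43 ∣ k.
The smallest positive such k is 43.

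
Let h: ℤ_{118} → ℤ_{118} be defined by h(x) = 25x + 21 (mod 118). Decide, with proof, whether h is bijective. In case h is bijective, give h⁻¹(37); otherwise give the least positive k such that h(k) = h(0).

If h(s) = h(t), then 25s ≡ 25t (mod 118). Because gcd(25, 118) = 1, we may cancel 25 to get s ≡ t (mod 118).
We now compute 25⁻¹ mod 118 explicitly. Euclid's algorithm: 118 = 4·25 + 18, 25 = 1·18 + 7, 18 = 2·7 + 4, 7 = 1·4 + 3, 4 = 1·3 + 1; back-substituting gives 1 = 85·25 − 18·118, so 25⁻¹ ≡ 85 (mod 118).
For any y ∈ ℤ_{118}, x = 85(y − 21) mod 118 satisfies h(x) = 25·85(y − 21) + 21 ≡ y (since 25·85 ≡ 1 mod 118). So every y has a preimage.
Thus h is bijective.
Since h is bijective, we compute h⁻¹(37): solve 25x + 21 ≡ 37 (mod 118), i.e. 25x ≡ 16 (mod 118).
Multiplying by 25⁻¹ = 85 gives x ≡ 85·16 = 1360 = 11·118 + 62 ≡ 62 (mod 118).
Check: h(62) = 25·62 + 21 = 1571 = 13·118 + 37 ≡ 37 (mod 118).

62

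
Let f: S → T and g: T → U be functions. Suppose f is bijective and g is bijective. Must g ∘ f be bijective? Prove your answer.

Injectivity: if g(f(a)) = g(f(b)) then f(a) = f(b) (g injective) so a = b (f injective).
Surjectivity: for c ∈ U pick b with g(b) = c, then a with f(a) = b; then (g ∘ f)(a) = c.
So g ∘ f is bijective.

bijective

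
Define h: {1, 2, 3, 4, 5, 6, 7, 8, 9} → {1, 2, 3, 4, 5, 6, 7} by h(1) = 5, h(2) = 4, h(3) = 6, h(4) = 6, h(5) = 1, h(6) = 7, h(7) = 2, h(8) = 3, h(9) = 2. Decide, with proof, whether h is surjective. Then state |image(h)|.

7

Every element of the codomain has a preimage: 1 = h(5), 2 = h(7), 3 = h(8), 4 = h(2), 5 = h(1), 6 = h(3), 7 = h(6).
Hence h is surjective.
The image of h is {1, 2, 3, 4, 5, 6, 7}, which has 7 elements.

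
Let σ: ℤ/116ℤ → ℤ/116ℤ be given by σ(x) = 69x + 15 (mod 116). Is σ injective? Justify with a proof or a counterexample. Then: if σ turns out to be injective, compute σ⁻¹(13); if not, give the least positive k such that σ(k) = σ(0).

Suppose σ(s) = σ(t) in ℤ/116ℤ. Then 69s + 15 ≡ 69t + 15 (mod 116), thus 69(s − t) ≡ 0 (mod 116).
Since gcd(69, 116) = 1, 69 is invertible modulo 116, therefore s − t ≡ 0 (mod 116), i.e. s = t.
Therefore σ is injective.
We now compute 69⁻¹ mod 116 explicitly. Euclid's algorithm: 116 = 1·69 + 47, 69 = 1·47 + 22, 47 = 2·22 + 3, 22 = 7·3 + 1; back-substituting gives 1 = 37·69 − 22·116, so 69⁻¹ ≡ 37 (mod 116).
Since σ is injective, we compute σ⁻¹(13): solve 69x + 15 ≡ 13 (mod 116), i.e. 69x ≡ 114 (mod 116).
Multiplying by 69⁻¹ = 37 gives x ≡ 37·114 = 4218 = 36·116 + 42 ≡ 42 (mod 116).
Check: σ(42) = 69·42 + 15 = 2913 = 25·116 + 13 ≡ 13 (mod 116).

42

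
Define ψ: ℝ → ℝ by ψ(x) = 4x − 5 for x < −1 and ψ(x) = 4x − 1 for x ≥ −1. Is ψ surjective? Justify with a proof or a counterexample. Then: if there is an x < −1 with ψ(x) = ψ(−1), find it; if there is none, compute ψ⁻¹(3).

1

Both pieces are strictly increasing (slopes 4 and 4), so each is injective on its own interval.
The left piece maps (−∞, −1) onto (−∞, −9); the right piece maps [−1, ∞) onto [−5, ∞).
The union (−∞, −9) ∪ [−5, ∞) omits the interval between −9 and −5; in particular −9 has no preimage. So ψ is not surjective.
Because the two images are disjoint, no x < −1 has ψ(x) = ψ(−1), so we compute ψ⁻¹(3): 3 lies in [−5, ∞), so solve 4x − 1 = 3: x = (3 + 1)/4 = 1.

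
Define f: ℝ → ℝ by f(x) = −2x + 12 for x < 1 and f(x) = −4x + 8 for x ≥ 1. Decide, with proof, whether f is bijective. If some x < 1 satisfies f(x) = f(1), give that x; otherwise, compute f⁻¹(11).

1/2

Both pieces are strictly decreasing (slopes −2 and −4), so each is injective on its own interval.
The left piece maps (−∞, 1) onto (10, ∞); the right piece maps [1, ∞) onto (−∞, 4].
The images leave a gap (10 has no preimage), so f is not surjective, hence not bijective.
Because the two images are disjoint, no x < 1 has f(x) = f(1), so we compute f⁻¹(11): 11 lies in (10, ∞), so solve −2x + 12 = 11: x = (11 − 12)/(−2) = 1/2.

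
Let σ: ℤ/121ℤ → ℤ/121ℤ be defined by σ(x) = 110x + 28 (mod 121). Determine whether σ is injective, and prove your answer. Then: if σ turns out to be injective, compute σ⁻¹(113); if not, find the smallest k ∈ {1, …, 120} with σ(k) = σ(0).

Recall: injectivity means: for all u, v in the domain, σ(u) = σ(v) implies u = v.
We have gcd(110, 121) = 11 > 1. Taking u = 0 and v = 11: σ(0) = 28 and σ(11) = 110·11 + 28 = 1238 ≡ 28 (mod 121).
So σ(0) = σ(11) while 0 ≠ 11, therefore σ is not injective.
Since σ is not injective, we find the least positive k with σ(k) = σ(0): this means 110k ≡ 0 (mod 121), i.e. 121 ∣ 110k. Since gcd(110, 121) = 11, dividing through by 11 this holds exactly when 11 ∣ 10k, and as gcd(10, 11) = 1, exactly when 11 ∣ k.
The smallest positive such k is 11.

11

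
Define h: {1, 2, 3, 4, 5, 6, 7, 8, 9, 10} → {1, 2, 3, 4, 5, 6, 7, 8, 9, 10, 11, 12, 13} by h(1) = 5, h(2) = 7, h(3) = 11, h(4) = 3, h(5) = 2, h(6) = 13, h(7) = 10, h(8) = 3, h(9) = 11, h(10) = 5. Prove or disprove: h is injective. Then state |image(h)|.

7

h(4) = 3 = h(8) with 4 ≠ 8, so h is not injective.
The image of h is {2, 3, 5, 7, 10, 11, 13}, which has 7 elements.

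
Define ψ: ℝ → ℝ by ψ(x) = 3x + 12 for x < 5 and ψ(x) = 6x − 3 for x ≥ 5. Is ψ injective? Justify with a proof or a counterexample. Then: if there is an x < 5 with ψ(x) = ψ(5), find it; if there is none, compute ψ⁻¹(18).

Both pieces are strictly increasing (slopes 3 and 6), so each is injective on its own interval.
The left piece maps (−∞, 5) onto (−∞, 27); the right piece maps [5, ∞) onto [27, ∞).
These images are disjoint, so no value is attained by both pieces. So ψ is injective.
Because the two images are disjoint, no x < 5 has ψ(x) = ψ(5), so we compute ψ⁻¹(18): 18 lies in (−∞, 27), so solve 3x + 12 = 18: x = (18 − 12)/3 = 2.

2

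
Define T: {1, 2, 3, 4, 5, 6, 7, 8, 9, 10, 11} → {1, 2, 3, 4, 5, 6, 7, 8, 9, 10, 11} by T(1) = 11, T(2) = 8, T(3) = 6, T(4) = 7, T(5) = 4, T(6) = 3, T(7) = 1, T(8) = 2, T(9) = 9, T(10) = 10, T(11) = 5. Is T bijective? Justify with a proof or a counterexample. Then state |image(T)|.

The values 11, 8, 6, 7, 4, 3, 1, 2, 9, 10, 5 are a permutation of {1, 2, 3, 4, 5, 6, 7, 8, 9, 10, 11}: each element appears exactly once.
So T is injective and surjective, hence bijective.
The image of T is {1, 2, 3, 4, 5, 6, 7, 8, 9, 10, 11}, which has 11 elements.

11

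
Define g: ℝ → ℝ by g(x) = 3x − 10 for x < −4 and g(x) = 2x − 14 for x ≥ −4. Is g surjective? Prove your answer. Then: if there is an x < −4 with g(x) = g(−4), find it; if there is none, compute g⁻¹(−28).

Both pieces are strictly increasing (slopes 3 and 2), so each is injective on its own interval.
The left piece maps (−∞, −4) onto (−∞, −22); the right piece maps [−4, ∞) onto [−22, ∞).
These images together cover ℝ, so g is surjective.
Because the two images are disjoint, no x < −4 has g(x) = g(−4), so we compute g⁻¹(−28): −28 lies in (−∞, −22), so solve 3x − 10 = −28: x = (−28 + 10)/3 = −6.

-6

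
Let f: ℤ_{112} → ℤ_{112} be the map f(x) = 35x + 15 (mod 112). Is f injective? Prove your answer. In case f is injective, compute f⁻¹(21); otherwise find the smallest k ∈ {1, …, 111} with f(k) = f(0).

We have gcd(35, 112) = 7 > 1. Taking a = 0 and b = 16: f(0) = 15 and f(16) = 35·16 + 15 = 575 ≡ 15 (mod 112).
So f(0) = f(16) while 0 ≠ 16, so f is not injective.
Since f is not injective, we find the least positive k with f(k) = f(0): this means 35k ≡ 0 (mod 112), i.e. 112 ∣ 35k. Since gcd(35, 112) = 7, dividing through by 7 this holds exactly when 16 ∣ 5k, and as gcd(5, 16) = 1, exactly when 16 ∣ k.
The smallest positive such k is 16.

16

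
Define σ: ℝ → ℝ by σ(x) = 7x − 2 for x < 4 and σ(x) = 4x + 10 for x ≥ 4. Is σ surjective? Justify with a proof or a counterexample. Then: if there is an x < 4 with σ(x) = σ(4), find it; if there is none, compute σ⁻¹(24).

26/7

Both pieces are strictly increasing (slopes 7 and 4), so each is injective on its own interval.
The left piece maps (−∞, 4) onto (−∞, 26); the right piece maps [4, ∞) onto [26, ∞).
These images together cover ℝ, so σ is surjective.
Because the two images are disjoint, no x < 4 has σ(x) = σ(4), so we compute σ⁻¹(24): 24 lies in (−∞, 26), so solve 7x − 2 = 24: x = (24 + 2)/7 = 26/7.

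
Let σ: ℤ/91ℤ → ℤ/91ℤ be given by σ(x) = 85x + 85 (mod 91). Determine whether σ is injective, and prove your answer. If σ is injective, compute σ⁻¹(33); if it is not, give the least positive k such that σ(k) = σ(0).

39

Suppose σ(u) = σ(v) in ℤ/91ℤ. Then 85u + 85 ≡ 85v + 85 (mod 91), therefore 85(u − v) ≡ 0 (mod 91).
Since gcd(85, 91) = 1, 85 is invertible modulo 91, so u − v ≡ 0 (mod 91), i.e. u = v.
Therefore σ is injective.
We now compute 85⁻¹ mod 91 explicitly. Euclid's algorithm: 91 = 1·85 + 6, 85 = 14·6 + 1; back-substituting gives 1 = 15·85 − 14·91, so 85⁻¹ ≡ 15 (mod 91).
Since σ is injective, we find σ⁻¹(33): we need 85x ≡ 33 − 85 ≡ 39 (mod 91). Using 85⁻¹ = 15: x ≡ 15·39 = 585 = 6·91 + 39, so x = 39.
Check: σ(39) = 85·39 + 85 = 3400 = 37·91 + 33 ≡ 33 (mod 91).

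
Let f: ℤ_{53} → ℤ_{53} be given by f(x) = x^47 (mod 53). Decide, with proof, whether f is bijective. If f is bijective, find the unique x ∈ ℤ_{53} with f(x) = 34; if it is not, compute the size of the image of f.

45

Since 53 is prime, the nonzero elements of ℤ_{53} form a cyclic group of order 52.
As gcd(47, 52) = 1, raising to the 47th power is a bijection on this group: if s^47 ≡ t^47 then (st^{−1})^47 = 1, and the only element of order dividing gcd(47, 52) = 1 is 1, so s = t.
With f(0) = 0 this makes f injective on all of ℤ_{53}, hence bijective (finite equal-size domain and codomain). In particular f is bijective.
Since f is bijective, we find the preimage of 34. The inverse of x ↦ x^47 on (ℤ_{53})^× is x ↦ x^31, because 47·31 = 1457 = 28·52 + 1 ≡ 1 (mod 52) and x^{52} = 1 for x ≠ 0 (Fermat). So f⁻¹(34) = 34^31 mod 53.
Repeated squaring mod 53: 34^1 ≡ 34, 34^2 ≡ 34² = 1156 ≡ 43, 34^4 ≡ 43² = 1849 ≡ 47, 34^8 ≡ 47² = 2209 ≡ 36, 34^16 ≡ 36² = 1296 ≡ 24. Since 31 = 16 + 8 + 4 + 2 + 1, 34^31 ≡ 24·36·47·43·34: 24·36 = 864 ≡ 16, then 16·47 = 752 ≡ 10, then 10·43 = 430 ≡ 6, then 6·34 = 204 ≡ 45. So 34^31 ≡ 45 (mod 53).
Hence f⁻¹(34) = 45.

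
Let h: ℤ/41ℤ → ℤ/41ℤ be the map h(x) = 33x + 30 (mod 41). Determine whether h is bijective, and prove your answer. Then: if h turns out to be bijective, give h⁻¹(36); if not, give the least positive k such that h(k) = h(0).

30

Suppose h(a) = h(b) in ℤ/41ℤ. Then 33a + 30 ≡ 33b + 30 (mod 41), so 33(a − b) ≡ 0 (mod 41).
Since gcd(33, 41) = 1, 33 is invertible modulo 41, therefore a − b ≡ 0 (mod 41), i.e. a = b.
We now compute 33⁻¹ mod 41 explicitly. Euclid's algorithm: 41 = 1·33 + 8, 33 = 4·8 + 1; back-substituting gives 1 = 5·33 − 4·41, so 33⁻¹ ≡ 5 (mod 41).
For any y ∈ ℤ/41ℤ, x = 5(y − 30) mod 41 satisfies h(x) = 33·5(y − 30) + 30 ≡ y (since 33·5 ≡ 1 mod 41). So every y has a preimage.
Hence h is bijective.
Since h is bijective, we find h⁻¹(36): we need 33x ≡ 36 − 30 ≡ 6 (mod 41). Using 33⁻¹ = 5: x ≡ 5·6 = 30, so x = 30.
Check: h(30) = 33·30 + 30 = 1020 = 24·41 + 36 ≡ 36 (mod 41).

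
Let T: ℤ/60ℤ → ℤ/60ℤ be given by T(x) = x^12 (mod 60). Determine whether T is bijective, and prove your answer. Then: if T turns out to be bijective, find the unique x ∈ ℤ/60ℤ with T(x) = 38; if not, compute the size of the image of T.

T(2): Repeated squaring mod 60: 2^1 ≡ 2, 2^2 ≡ 2² = 4, 2^4 ≡ 4² = 16, 2^8 ≡ 16² = 256 ≡ 16. Since 12 = 8 + 4, 2^12 ≡ 16·16: 16·16 = 256 ≡ 16. So 2^12 ≡ 16 (mod 60).
T(4): Repeated squaring mod 60: 4^1 ≡ 4, 4^2 ≡ 4² = 16, 4^4 ≡ 16² = 256 ≡ 16, 4^8 ≡ 16² = 256 ≡ 16. Since 12 = 8 + 4, 4^12 ≡ 16·16: 16·16 = 256 ≡ 16. So 4^12 ≡ 16 (mod 60).
So T(2) = T(4) = 16 while 2 ≠ 4, so T is not injective, hence not bijective.
Since T is not bijective, we determine |image(T)|. Computing x^12 mod 60 for each x (by repeated squaring, reducing mod 60 at every step), the values T(0), T(1), …, T(59) are: 0, 1, 16, 21, 16, 25, 36, 1, 16, 21, 40, 1, 36, 1, 16, 45, 16, 1, 36, 1, 40, 21, 16, 1, 36, 25, 16, 21, 16, 1, 0, 1, 16, 21, 16, 25, 36, 1, 16, 21, 40, 1, 36, 1, 16, 45, 16, 1, 36, 1, 40, 21, 16, 1, 36, 25, 16, 21, 16, 1.
The distinct values are {0, 1, 16, 21, 25, 36, 40, 45}; there are 8 of them.

8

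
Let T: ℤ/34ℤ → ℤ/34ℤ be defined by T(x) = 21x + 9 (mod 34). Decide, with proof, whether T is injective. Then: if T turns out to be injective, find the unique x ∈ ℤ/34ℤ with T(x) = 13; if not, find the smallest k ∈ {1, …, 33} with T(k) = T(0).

Recall that T is injective if T(x_1) = T(x_2) implies x_1 = x_2.
Suppose T(x_1) = T(x_2) in ℤ/34ℤ. Then 21x_1 + 9 ≡ 21x_2 + 9 (mod 34), hence 21(x_1 − x_2) ≡ 0 (mod 34).
Since gcd(21, 34) = 1, 21 is invertible modulo 34, thus x_1 − x_2 ≡ 0 (mod 34), i.e. x_1 = x_2.
Therefore T is injective.
We now compute 21⁻¹ mod 34 explicitly. Euclid's algorithm: 34 = 1·21 + 13, 21 = 1·13 + 8, 13 = 1·8 + 5, 8 = 1·5 + 3, 5 = 1·3 + 2, 3 = 1·2 + 1; back-substituting gives 1 = 13·21 − 8·34, so 21⁻¹ ≡ 13 (mod 34).
Since T is injective, we compute T⁻¹(13): solve 21x + 9 ≡ 13 (mod 34), i.e. 21x ≡ 4 (mod 34).
Multiplying by 21⁻¹ = 13 gives x ≡ 13·4 = 52 = 1·34 + 18 ≡ 18 (mod 34).
Check: T(18) = 21·18 + 9 = 387 = 11·34 + 13 ≡ 13 (mod 34).

18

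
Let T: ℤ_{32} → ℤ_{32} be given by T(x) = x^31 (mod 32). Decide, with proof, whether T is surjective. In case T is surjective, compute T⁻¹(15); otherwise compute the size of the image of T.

17

T(0) = 0^31 = 0.
T(2): Repeated squaring mod 32: 2^1 ≡ 2, 2^2 ≡ 2² = 4, 2^4 ≡ 4² = 16, 2^8 ≡ 16² = 256 ≡ 0, 2^16 ≡ 0² = 0. Since 31 = 16 + 8 + 4 + 2 + 1, 2^31 ≡ 0·0·16·4·2: 0·0 = 0, then 0·16 = 0, then 0·4 = 0, then 0·2 = 0. So 2^31 ≡ 0 (mod 32).
So T(0) = T(2) = 0 while 0 ≠ 2, hence T is not injective.
A non-injective map from the 32-element set ℤ_{32} to itself takes at most 31 distinct values, so it cannot be surjective. Hence T is not surjective.
Since T is not surjective, we determine |image(T)|. Computing x^31 mod 32 for each x (by repeated squaring, reducing mod 32 at every step), the values T(0), T(1), …, T(31) are: 0, 1, 0, 11, 0, 13, 0, 23, 0, 25, 0, 3, 0, 5, 0, 15, 0, 17, 0, 27, 0, 29, 0, 7, 0, 9, 0, 19, 0, 21, 0, 31.
The distinct values are {0, 1, 3, 5, 7, 9, 11, 13, 15, 17, 19, 21, 23, 25, 27, 29, 31}; there are 17 of them.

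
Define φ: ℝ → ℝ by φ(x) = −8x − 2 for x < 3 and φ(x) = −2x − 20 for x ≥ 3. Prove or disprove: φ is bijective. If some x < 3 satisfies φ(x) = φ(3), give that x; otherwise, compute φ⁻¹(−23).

21/8

Both pieces are strictly decreasing (slopes −8 and −2), so each is injective on its own interval.
The left piece maps (−∞, 3) onto (−26, ∞); the right piece maps [3, ∞) onto (−∞, −26].
Since −26 = −26, the images partition ℝ: φ is injective and surjective, hence bijective.
Because the two images are disjoint, no x < 3 has φ(x) = φ(3), so we compute φ⁻¹(−23): −23 lies in (−26, ∞), so solve −8x − 2 = −23: x = (−23 + 2)/(−8) = 21/8.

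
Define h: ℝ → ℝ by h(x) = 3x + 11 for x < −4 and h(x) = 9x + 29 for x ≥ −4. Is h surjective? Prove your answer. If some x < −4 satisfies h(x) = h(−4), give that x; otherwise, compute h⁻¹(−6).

-6

Both pieces are strictly increasing (slopes 3 and 9), so each is injective on its own interval.
The left piece maps (−∞, −4) onto (−∞, −1); the right piece maps [−4, ∞) onto [−7, ∞).
The union (−∞, −1) ∪ [−7, ∞) covers ℝ, so h is surjective.
For the follow-up: the images overlap, so an x < −4 with h(x) = h(−4) exists. h(−4) = −7; solving 3x + 11 = −7 for x < −4 gives x = (−7 − 11)/3 = −6.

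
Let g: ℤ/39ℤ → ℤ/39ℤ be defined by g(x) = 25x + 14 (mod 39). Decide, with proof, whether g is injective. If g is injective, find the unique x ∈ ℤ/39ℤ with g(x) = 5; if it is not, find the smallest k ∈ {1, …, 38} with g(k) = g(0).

9

If g(u) = g(v), then 25u ≡ 25v (mod 39). Because gcd(25, 39) = 1, we may cancel 25 to get u ≡ v (mod 39).
Hence g is injective.
We now compute 25⁻¹ mod 39 explicitly. Euclid's algorithm: 39 = 1·25 + 14, 25 = 1·14 + 11, 14 = 1·11 + 3, 11 = 3·3 + 2, 3 = 1·2 + 1; back-substituting gives 1 = 25·25 − 16·39, so 25⁻¹ ≡ 25 (mod 39).
Since g is injective, we compute g⁻¹(5): solve 25x + 14 ≡ 5 (mod 39), i.e. 25x ≡ 30 (mod 39).
Multiplying by 25⁻¹ = 25 gives x ≡ 25·30 = 750 = 19·39 + 9 ≡ 9 (mod 39).
Check: g(9) = 25·9 + 14 = 239 = 6·39 + 5 ≡ 5 (mod 39).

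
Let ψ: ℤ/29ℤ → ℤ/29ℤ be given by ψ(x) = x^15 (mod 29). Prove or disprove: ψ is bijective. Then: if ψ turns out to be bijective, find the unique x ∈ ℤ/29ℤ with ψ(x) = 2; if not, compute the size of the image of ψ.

Since 29 is prime, the nonzero elements of ℤ/29ℤ form a cyclic group of order 28.
As gcd(15, 28) = 1, raising to the 15th power is a bijection on this group: if s^15 ≡ t^15 then (st^{−1})^15 = 1, and the only element of order dividing gcd(15, 28) = 1 is 1, so s = t.
With ψ(0) = 0 this makes ψ injective on all of ℤ/29ℤ, hence bijective (finite equal-size domain and codomain). In particular ψ is bijective.
Since ψ is bijective, we find the preimage of 2. The inverse of x ↦ x^15 on (ℤ/29ℤ)^× is x ↦ x^15, because 15·15 = 225 = 8·28 + 1 ≡ 1 (mod 28) and x^{28} = 1 for x ≠ 0 (Fermat). So ψ⁻¹(2) = 2^15 mod 29.
Repeated squaring mod 29: 2^1 ≡ 2, 2^2 ≡ 2² = 4, 2^4 ≡ 4² = 16, 2^8 ≡ 16² = 256 ≡ 24. Since 15 = 8 + 4 + 2 + 1, 2^15 ≡ 24·16·4·2: 24·16 = 384 ≡ 7, then 7·4 = 28, then 28·2 = 56 ≡ 27. So 2^15 ≡ 27 (mod 29).
Hence ψ⁻¹(2) = 27.

27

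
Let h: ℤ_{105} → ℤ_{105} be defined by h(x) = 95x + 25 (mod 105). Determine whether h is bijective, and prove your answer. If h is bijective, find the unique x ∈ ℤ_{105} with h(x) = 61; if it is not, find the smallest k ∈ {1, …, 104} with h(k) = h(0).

21

We have gcd(95, 105) = 5 > 1. Taking x_1 = 0 and x_2 = 21: h(0) = 25 and h(21) = 95·21 + 25 = 2020 ≡ 25 (mod 105).
So h(0) = h(21) while 0 ≠ 21, thus h is not injective, hence not bijective.
Since h is not bijective, we find the least positive k with h(k) = h(0): this means 95k ≡ 0 (mod 105), i.e. 105 ∣ 95k. Since gcd(95, 105) = 5, dividing through by 5 this holds exactly when 21 ∣ 19k, and as gcd(19, 21) = 1, exactly when 21 ∣ k.
The smallest positive such k is 21.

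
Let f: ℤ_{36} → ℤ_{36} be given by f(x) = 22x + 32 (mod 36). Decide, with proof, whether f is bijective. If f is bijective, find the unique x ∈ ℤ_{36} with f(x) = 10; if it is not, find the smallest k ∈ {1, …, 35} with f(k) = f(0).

18

We have gcd(22, 36) = 2 > 1. Taking u = 0 and v = 18: f(0) = 32 and f(18) = 22·18 + 32 = 428 ≡ 32 (mod 36).
So f(0) = f(18) while 0 ≠ 18, thus f is not injective, hence not bijective.
Since f is not bijective, we find the least positive k with f(k) = f(0): this means 22k ≡ 0 (mod 36), i.e. 36 ∣ 22k. Since gcd(22, 36) = 2, dividing through by 2 this holds exactly when 18 ∣ 11k, and as gcd(11, 18) = 1, exactly when 18 ∣ k.
The smallest positive such k is 18.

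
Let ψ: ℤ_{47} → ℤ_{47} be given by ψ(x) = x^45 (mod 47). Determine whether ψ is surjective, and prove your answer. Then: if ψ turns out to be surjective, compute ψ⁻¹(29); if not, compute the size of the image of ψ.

Since 47 is prime, the nonzero elements of ℤ_{47} form a cyclic group of order 46.
As gcd(45, 46) = 1, raising to the 45th power is a bijection on this group: if a^45 ≡ b^45 then (ab^{−1})^45 = 1, and the only element of order dividing gcd(45, 46) = 1 is 1, so a = b.
With ψ(0) = 0 this makes ψ injective on all of ℤ_{47}, hence bijective (finite equal-size domain and codomain). In particular ψ is surjective.
Since ψ is surjective, we find the preimage of 29. The inverse of x ↦ x^45 on (ℤ_{47})^× is x ↦ x^45, because 45·45 = 2025 = 44·46 + 1 ≡ 1 (mod 46) and x^{46} = 1 for x ≠ 0 (Fermat). So ψ⁻¹(29) = 29^45 mod 47.
Repeated squaring mod 47: 29^1 ≡ 29, 29^2 ≡ 29² = 841 ≡ 42, 29^4 ≡ 42² = 1764 ≡ 25, 29^8 ≡ 25² = 625 ≡ 14, 29^16 ≡ 14² = 196 ≡ 8, 29^32 ≡ 8² = 64 ≡ 17. Since 45 = 32 + 8 + 4 + 1, 29^45 ≡ 17·14·25·29: 17·14 = 238 ≡ 3, then 3·25 = 75 ≡ 28, then 28·29 = 812 ≡ 13. So 29^45 ≡ 13 (mod 47).
Hence ψ⁻¹(29) = 13.

13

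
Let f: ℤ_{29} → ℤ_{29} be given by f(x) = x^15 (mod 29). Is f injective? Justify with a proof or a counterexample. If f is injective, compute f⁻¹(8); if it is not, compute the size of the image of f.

21

Since 29 is prime, the nonzero elements of ℤ_{29} form a cyclic group of order 28.
As gcd(15, 28) = 1, raising to the 15th power is a bijection on this group: if x_1^15 ≡ x_2^15 then (x_1x_2^{−1})^15 = 1, and the only element of order dividing gcd(15, 28) = 1 is 1, so x_1 = x_2.
With f(0) = 0 this makes f injective on all of ℤ_{29}, hence bijective (finite equal-size domain and codomain). In particular f is injective.
Since f is injective, we find the preimage of 8. The inverse of x ↦ x^15 on (ℤ_{29})^× is x ↦ x^15, because 15·15 = 225 = 8·28 + 1 ≡ 1 (mod 28) and x^{28} = 1 for x ≠ 0 (Fermat). So f⁻¹(8) = 8^15 mod 29.
Repeated squaring mod 29: 8^1 ≡ 8, 8^2 ≡ 8² = 64 ≡ 6, 8^4 ≡ 6² = 36 ≡ 7, 8^8 ≡ 7² = 49 ≡ 20. Since 15 = 8 + 4 + 2 + 1, 8^15 ≡ 20·7·6·8: 20·7 = 140 ≡ 24, then 24·6 = 144 ≡ 28, then 28·8 = 224 ≡ 21. So 8^15 ≡ 21 (mod 29).
Hence f⁻¹(8) = 21.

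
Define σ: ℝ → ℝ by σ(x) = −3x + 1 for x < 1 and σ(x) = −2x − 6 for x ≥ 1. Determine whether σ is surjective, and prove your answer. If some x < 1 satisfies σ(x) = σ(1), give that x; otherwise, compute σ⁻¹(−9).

Both pieces are strictly decreasing (slopes −3 and −2), so each is injective on its own interval.
The left piece maps (−∞, 1) onto (−2, ∞); the right piece maps [1, ∞) onto (−∞, −8].
The union (−2, ∞) ∪ (−∞, −8] omits the interval between −2 and −8; in particular −2 has no preimage. So σ is not surjective.
Because the two images are disjoint, no x < 1 has σ(x) = σ(1), so we compute σ⁻¹(−9): −9 lies in (−∞, −8], so solve −2x − 6 = −9: x = (−9 + 6)/(−2) = 3/2.

3/2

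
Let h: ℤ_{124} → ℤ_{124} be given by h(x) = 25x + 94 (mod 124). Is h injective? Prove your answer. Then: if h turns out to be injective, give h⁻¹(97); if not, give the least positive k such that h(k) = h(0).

Recall that h is injective when h(x_1) = h(x_2) forces x_1 = x_2.
Suppose h(x_1) = h(x_2) in ℤ_{124}. Then 25x_1 + 94 ≡ 25x_2 + 94 (mod 124), hence 25(x_1 − x_2) ≡ 0 (mod 124).
Since gcd(25, 124) = 1, 25 is invertible modulo 124, thus x_1 − x_2 ≡ 0 (mod 124), i.e. x_1 = x_2.
So h is injective.
We now compute 25⁻¹ mod 124 explicitly. Euclid's algorithm: 124 = 4·25 + 24, 25 = 1·24 + 1; back-substituting gives 1 = 5·25 − 1·124, so 25⁻¹ ≡ 5 (mod 124).
Since h is injective, we compute h⁻¹(97): solve 25x + 94 ≡ 97 (mod 124), i.e. 25x ≡ 3 (mod 124).
Multiplying by 25⁻¹ = 5 gives x ≡ 5·3 = 15 ≡ 15 (mod 124).
Check: h(15) = 25·15 + 94 = 469 = 3·124 + 97 ≡ 97 (mod 124).

15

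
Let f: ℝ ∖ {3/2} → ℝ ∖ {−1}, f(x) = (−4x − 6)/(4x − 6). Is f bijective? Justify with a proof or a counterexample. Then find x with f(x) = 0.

Suppose f(u) = f(v). Cross-multiplying: (−4u − 6)(4v − 6) = (−4v − 6)(4u − 6).
Expanding both sides and cancelling the symmetric terms leaves 48·(u − v) = 0. Since 48 ≠ 0, u = v. Thus f is injective.
For any y ≠ −1, solving y(4x − 6) = −4x − 6 for x gives a well-defined x ≠ 3/2. So f is surjective.
So f is bijective.
Solving f(x) = 0: cross-multiplying gives −4x − 6 = 0(4x − 6), which rearranges to −4x = 6, so x = −3/2.

-3/2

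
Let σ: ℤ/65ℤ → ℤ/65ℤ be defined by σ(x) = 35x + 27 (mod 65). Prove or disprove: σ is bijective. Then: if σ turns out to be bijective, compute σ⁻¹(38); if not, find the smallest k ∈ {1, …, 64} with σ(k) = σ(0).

13

Recall that σ is injective if σ(u) = σ(v) implies u = v.
We have gcd(35, 65) = 5 > 1. Taking u = 0 and v = 13: σ(0) = 27 and σ(13) = 35·13 + 27 = 482 ≡ 27 (mod 65).
So σ(0) = σ(13) while 0 ≠ 13, hence σ is not injective, hence not bijective.
Since σ is not bijective, we find the least positive k with σ(k) = σ(0): this means 35k ≡ 0 (mod 65), i.e. 65 ∣ 35k. Since gcd(35, 65) = 5, dividing through by 5 this holds exactly when 13 ∣ 7k, and as gcd(7, 13) = 1, exactly when 13 ∣ k.
The smallest positive such k is 13.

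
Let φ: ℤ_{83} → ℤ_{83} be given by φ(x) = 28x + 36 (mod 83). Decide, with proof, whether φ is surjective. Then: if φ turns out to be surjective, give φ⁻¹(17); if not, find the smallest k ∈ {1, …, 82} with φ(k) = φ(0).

Since gcd(28, 83) = 1, 28 is invertible modulo 83. Euclid's algorithm: 83 = 2·28 + 27, 28 = 1·27 + 1; back-substituting gives 1 = 3·28 − 1·83, so 28⁻¹ ≡ 3 (mod 83).
Then y ↦ 3(y − 36) is a two-sided inverse to φ, so every y ∈ ℤ_{83} has a preimage.
Therefore φ is surjective.
Since φ is surjective, we compute φ⁻¹(17): solve 28x + 36 ≡ 17 (mod 83), i.e. 28x ≡ 64 (mod 83).
Multiplying by 28⁻¹ = 3 gives x ≡ 3·64 = 192 = 2·83 + 26 ≡ 26 (mod 83).
Check: φ(26) = 28·26 + 36 = 764 = 9·83 + 17 ≡ 17 (mod 83).

26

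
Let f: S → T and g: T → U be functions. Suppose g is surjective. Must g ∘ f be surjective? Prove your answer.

No. Take S = {0}, T = U = {0, 1, 2, 3}, f(0) = 0, and g = identity (surjective).
Then (g ∘ f)(0) = 0, and 3 ∈ U has no preimage under g ∘ f, so g ∘ f is not surjective.

not surjective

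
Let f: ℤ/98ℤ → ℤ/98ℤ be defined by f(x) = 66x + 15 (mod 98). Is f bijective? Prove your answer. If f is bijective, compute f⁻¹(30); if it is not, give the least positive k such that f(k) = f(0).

49

We have gcd(66, 98) = 2 > 1. Taking s = 0 and t = 49: f(0) = 15 and f(49) = 66·49 + 15 = 3249 ≡ 15 (mod 98).
So f(0) = f(49) while 0 ≠ 49, so f is not injective, hence not bijective.
Since f is not bijective, we find the least positive k with f(k) = f(0): this means 66k ≡ 0 (mod 98), i.e. 98 ∣ 66k. Since gcd(66, 98) = 2, dividing through by 2 this holds exactly when 49 ∣ 33k, and as gcd(33, 49) = 1, exactly when 49 ∣ k.
The smallest positive such k is 49.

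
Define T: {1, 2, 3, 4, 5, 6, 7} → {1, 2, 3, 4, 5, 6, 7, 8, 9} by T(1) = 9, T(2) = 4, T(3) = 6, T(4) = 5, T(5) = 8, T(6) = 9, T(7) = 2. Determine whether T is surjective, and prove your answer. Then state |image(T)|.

6

No element maps to 1, so T is not surjective.
The image of T is {2, 4, 5, 6, 8, 9}, which has 6 elements.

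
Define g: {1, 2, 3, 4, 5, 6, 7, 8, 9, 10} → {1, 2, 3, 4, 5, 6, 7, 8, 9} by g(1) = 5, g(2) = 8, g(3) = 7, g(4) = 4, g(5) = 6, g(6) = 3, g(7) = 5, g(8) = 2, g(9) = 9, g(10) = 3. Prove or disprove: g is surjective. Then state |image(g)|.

8

No element maps to 1, so g is not surjective.
The image of g is {2, 3, 4, 5, 6, 7, 8, 9}, which has 8 elements.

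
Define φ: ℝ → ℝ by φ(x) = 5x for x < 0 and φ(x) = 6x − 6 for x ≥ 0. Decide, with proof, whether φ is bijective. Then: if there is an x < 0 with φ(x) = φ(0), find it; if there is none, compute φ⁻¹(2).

Both pieces are strictly increasing (slopes 5 and 6), so each is injective on its own interval.
The left piece maps (−∞, 0) onto (−∞, 0); the right piece maps [0, ∞) onto [−6, ∞).
These images overlap. In particular φ(0) = −6 (right piece), and solving 5x = −6 on the left piece gives x = −6/5 < 0.
So φ(−6/5) = φ(0) with −6/5 ≠ 0, and φ is not injective, hence not bijective. This x = −6/5 is the requested value below 0.

-6/5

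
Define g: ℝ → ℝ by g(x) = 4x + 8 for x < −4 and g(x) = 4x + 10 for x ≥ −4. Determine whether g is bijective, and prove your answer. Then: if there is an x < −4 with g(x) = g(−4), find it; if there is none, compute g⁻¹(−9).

-17/4

Both pieces are strictly increasing (slopes 4 and 4), so each is injective on its own interval.
The left piece maps (−∞, −4) onto (−∞, −8); the right piece maps [−4, ∞) onto [−6, ∞).
The images leave a gap (−8 has no preimage), so g is not surjective, hence not bijective.
Because the two images are disjoint, no x < −4 has g(x) = g(−4), so we compute g⁻¹(−9): −9 lies in (−∞, −8), so solve 4x + 8 = −9: x = (−9 − 8)/4 = −17/4.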